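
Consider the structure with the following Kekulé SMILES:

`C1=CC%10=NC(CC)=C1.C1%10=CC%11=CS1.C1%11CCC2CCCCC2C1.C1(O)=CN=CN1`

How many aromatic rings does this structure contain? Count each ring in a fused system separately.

3

The SMILES encodes a six-membered ring of five carbons and one nitrogen with three alternating double bonds; a five-membered ring of four carbons and one sulfur, with two C=C double bonds; two fused six-membered saturated carbon rings; a five-membered ring with nitrogens at positions 1 and 3 (one bearing H, one in a C=N bond) and two double bonds.
The 6-membered ring with one nitrogen has a continuous p-orbital overlap around the ring; 3 ring double bonds give 6 π electrons. Since 6 = 4n+2 (n=1), it is aromatic (pyridine).
The 5-membered ring with one sulfur has a continuous p-orbital overlap around the ring; 2 ring double bonds (4 π electrons) plus a heteroatom lone pair (2) give 6 π electrons. That satisfies 4n+2 with n=1, so it is aromatic (thiophene).
The 6-membered ring has only sp³ atoms, so it is not fully conjugated — not aromatic (cyclohexane ring).
The second 6-membered ring has only sp³ atoms, so it is not fully conjugated — not aromatic (cyclohexane ring).
The 5-membered ring with two nitrogens (one N–H, one =N–) is planar and fully conjugated; 2 ring double bonds (4 π electrons) plus a heteroatom lone pair (2) give 6 π electrons. That satisfies 4n+2 with n=1, so it is aromatic (imidazole).
3 of the 5 rings are aromatic. Total: 3.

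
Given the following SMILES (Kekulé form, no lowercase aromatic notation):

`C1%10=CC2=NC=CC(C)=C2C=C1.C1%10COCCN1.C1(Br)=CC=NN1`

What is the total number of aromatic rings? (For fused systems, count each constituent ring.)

The SMILES encodes two fused six-membered rings, each with three alternating double bonds; one ring is all carbon and the other has one ring nitrogen; a six-membered saturated ring with an oxygen and an N–H nitrogen at positions 1 and 4; a five-membered ring with two adjacent nitrogens (one bearing H, one in a double bond) and two double bonds.
The fused 6/6-membered bicyclic (with one nitrogen) is a single π system with 10 sp² atoms and 10 π electrons from ring double bonds. 10 = 4(2)+2, so the system is aromatic and both rings count as aromatic (quinoline).
The 6-membered ring with one oxygen and one N–H (1,4) has only sp³ atoms, so it is not fully conjugated — not aromatic (morpholine).
The 5-membered ring with two adjacent nitrogens (one N–H, one =N–) is planar and fully conjugated; 2 ring double bonds (4 π electrons) plus a heteroatom lone pair (2) give 6 π electrons. 6 = 4(1)+2, so it is aromatic (pyrazole).
3 of the 4 rings are aromatic. Total: 3.

3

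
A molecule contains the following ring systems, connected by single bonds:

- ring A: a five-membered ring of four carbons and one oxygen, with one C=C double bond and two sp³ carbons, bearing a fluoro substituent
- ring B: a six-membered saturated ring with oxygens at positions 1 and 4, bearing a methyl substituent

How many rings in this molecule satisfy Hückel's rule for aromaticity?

0

Ring A has two sp³ carbons, so it is not fully conjugated — not aromatic (2,3-dihydrofuran).
Ring B has only sp³ atoms, so it is not fully conjugated — not aromatic (1,4-dioxane).
No ring is aromatic. Total: 0.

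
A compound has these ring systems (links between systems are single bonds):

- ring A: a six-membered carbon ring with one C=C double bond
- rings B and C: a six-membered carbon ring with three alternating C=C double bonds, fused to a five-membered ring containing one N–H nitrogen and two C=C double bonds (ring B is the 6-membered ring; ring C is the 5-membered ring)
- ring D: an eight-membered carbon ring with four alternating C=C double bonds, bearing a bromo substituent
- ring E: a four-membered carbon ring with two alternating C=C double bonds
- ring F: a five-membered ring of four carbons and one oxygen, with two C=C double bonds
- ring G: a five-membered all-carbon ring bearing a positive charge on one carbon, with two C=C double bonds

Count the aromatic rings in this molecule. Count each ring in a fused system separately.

3

Ring A has four sp³ carbons, so it is not fully conjugated — not aromatic (cyclohexene).
Rings B and C form a fused bicyclic system (with one N–H) with 9 sp² atoms and 10 π electrons from ring double bonds plus a heteroatom lone pair. 10 = 4(2)+2, so the system is aromatic and both rings count as aromatic (indole).
Ring D has only sp² ring atoms; a planar conformation would have a fully conjugated π system of 8 electrons. But 8 = 4(2), which is 4n not 4n+2, so ring D is not aromatic (cyclooctatetraene) — cyclooctatetraene distorts into a non-planar tub to avoid antiaromaticity.
Ring E has only sp² ring atoms; a planar conformation would have a fully conjugated π system of 4 electrons. But 4 = 4(1), which is 4n not 4n+2, so ring E is not aromatic (cyclobutadiene) — cyclobutadiene is antiaromatic and distorts to a rectangle.
Ring F is planar and fully conjugated; 2 ring double bonds (4 π electrons) plus a heteroatom lone pair (2) give 6 π electrons. Since 6 = 4n+2 (n=1), ring F is aromatic (furan).
Ring G has only sp² ring atoms; a planar conformation would have a fully conjugated π system of 4 electrons. But 4 = 4(1), which is 4n not 4n+2, so ring G is not aromatic (cyclopentadienyl cation).
Aromatic: B, C, F. Total: 3.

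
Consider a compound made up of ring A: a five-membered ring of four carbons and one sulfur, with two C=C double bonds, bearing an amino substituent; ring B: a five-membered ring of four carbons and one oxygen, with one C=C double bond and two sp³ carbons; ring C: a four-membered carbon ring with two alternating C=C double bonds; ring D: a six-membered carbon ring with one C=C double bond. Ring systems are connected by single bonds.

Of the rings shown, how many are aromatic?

1

Ring A is planar and fully conjugated; 2 ring double bonds (4 π electrons) plus a heteroatom lone pair (2) give 6 π electrons. That satisfies 4n+2 with n=1, so ring A is aromatic (thiophene).
Ring B has two sp³ carbons, so it is not fully conjugated — not aromatic (2,3-dihydrofuran).
Ring C has only sp² ring atoms; a planar conformation would have a fully conjugated π system of 4 electrons. But 4 = 4(1), which is 4n not 4n+2, so ring C is not aromatic (cyclobutadiene) — cyclobutadiene is antiaromatic and distorts to a rectangle.
Ring D has four sp³ carbons, so it is not fully conjugated — not aromatic (cyclohexene).
Aromatic: A. Total: 1.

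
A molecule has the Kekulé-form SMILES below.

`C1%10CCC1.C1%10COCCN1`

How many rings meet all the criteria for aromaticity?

The SMILES encodes a four-membered saturated carbon ring; a six-membered saturated ring with an oxygen and an N–H nitrogen at positions 1 and 4.
The 4-membered ring has only sp³ atoms, so it is not fully conjugated — not aromatic (cyclobutane).
The 6-membered ring with one oxygen and one N–H (1,4) has only sp³ atoms, so it is not fully conjugated — not aromatic (morpholine).
None of the rings are aromatic. Total: 0.

0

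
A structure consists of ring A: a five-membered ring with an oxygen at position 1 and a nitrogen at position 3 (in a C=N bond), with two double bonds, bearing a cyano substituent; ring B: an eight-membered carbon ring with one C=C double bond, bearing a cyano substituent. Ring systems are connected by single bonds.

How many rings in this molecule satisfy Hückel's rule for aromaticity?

1

Ring A is fully conjugated (every ring atom contributes a p orbital); 2 ring double bonds (4 π electrons) plus a heteroatom lone pair (2) give 6 π electrons. Since 6 = 4n+2 (n=1), ring A is aromatic (oxazole).
Ring B has six sp³ carbons, so it is not fully conjugated — not aromatic (cyclooctene).
Aromatic: A. Total: 1.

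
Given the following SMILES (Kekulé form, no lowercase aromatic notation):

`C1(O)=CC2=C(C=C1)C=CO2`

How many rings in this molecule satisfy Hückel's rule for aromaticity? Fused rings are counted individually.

The SMILES encodes a six-membered carbon ring with three alternating C=C double bonds, fused to a five-membered ring containing one oxygen and two C=C double bonds.
The fused 6/5-membered bicyclic (with one oxygen) is a single π system with 9 sp² atoms and 10 π electrons from ring double bonds plus a heteroatom lone pair. 10 = 4(2)+2, so the system is aromatic and both rings count as aromatic (benzofuran).
2 of the 2 rings are aromatic. Total: 2.

2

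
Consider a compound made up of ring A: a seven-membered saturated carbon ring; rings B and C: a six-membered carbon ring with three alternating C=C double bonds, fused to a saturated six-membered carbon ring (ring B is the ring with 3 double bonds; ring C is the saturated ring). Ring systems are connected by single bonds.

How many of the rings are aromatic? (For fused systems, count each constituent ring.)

1

Ring A has only sp³ atoms, so it is not fully conjugated — not aromatic (cycloheptane).
Ring B is fully conjugated (every ring atom contributes a p orbital); 3 ring double bonds give 6 π electrons. 6 = 4(1)+2, so ring B is aromatic (benzene ring).
Ring C has four sp³ carbons, so it is not fully conjugated — not aromatic (cyclohexane ring).
Aromatic: B. Total: 1.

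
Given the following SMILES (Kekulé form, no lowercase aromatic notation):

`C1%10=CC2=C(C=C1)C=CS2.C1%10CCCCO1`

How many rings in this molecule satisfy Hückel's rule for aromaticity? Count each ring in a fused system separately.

2

The SMILES encodes a six-membered carbon ring with three alternating C=C double bonds, fused to a five-membered ring containing one sulfur and two C=C double bonds; a six-membered saturated ring of five carbons and one oxygen.
The fused 6/5-membered bicyclic (with one sulfur) is a single π system with 9 sp² atoms and 10 π electrons from ring double bonds plus a heteroatom lone pair. 10 = 4(2)+2, so the system is aromatic and both rings count as aromatic (benzothiophene).
The 6-membered ring with one oxygen has only sp³ atoms, so it is not fully conjugated — not aromatic (tetrahydropyran).
2 of the 3 rings are aromatic. Total: 2.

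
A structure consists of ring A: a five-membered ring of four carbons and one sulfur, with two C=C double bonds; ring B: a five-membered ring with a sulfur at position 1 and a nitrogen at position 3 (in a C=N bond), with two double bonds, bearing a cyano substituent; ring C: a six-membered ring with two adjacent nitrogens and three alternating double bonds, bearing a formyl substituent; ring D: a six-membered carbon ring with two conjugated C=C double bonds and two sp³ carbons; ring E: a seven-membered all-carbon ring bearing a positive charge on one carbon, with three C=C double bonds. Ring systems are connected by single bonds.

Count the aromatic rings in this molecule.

Ring A is planar and fully conjugated; 2 ring double bonds (4 π electrons) plus a heteroatom lone pair (2) give 6 π electrons. Since 6 = 4n+2 (n=1), ring A is aromatic (thiophene).
Ring B is fully conjugated (every ring atom contributes a p orbital); 2 ring double bonds (4 π electrons) plus a heteroatom lone pair (2) give 6 π electrons. 6 = 4(1)+2, so ring B is aromatic (thiazole).
Ring C has a continuous p-orbital overlap around the ring; 3 ring double bonds give 6 π electrons. 6 = 4(1)+2, so ring C is aromatic (pyridazine).
Ring D has two sp³ carbons, so it is not fully conjugated — not aromatic (1,3-cyclohexadiene).
Ring E has a continuous p-orbital overlap around the ring; 3 ring double bonds (6 π electrons) plus the carbocation's empty p orbital (0, but keeps the ring conjugated) give 6 π electrons. Since 6 = 4n+2 (n=1), ring E is aromatic (tropylium cation).
Aromatic: A, B, C, E. Total: 4.

4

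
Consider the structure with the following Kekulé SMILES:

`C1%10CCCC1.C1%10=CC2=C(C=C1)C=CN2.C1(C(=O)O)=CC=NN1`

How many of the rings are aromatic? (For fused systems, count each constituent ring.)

The SMILES encodes a five-membered saturated carbon ring; a six-membered carbon ring with three alternating C=C double bonds, fused to a five-membered ring containing one N–H nitrogen and two C=C double bonds; a five-membered ring with two adjacent nitrogens (one bearing H, one in a double bond) and two double bonds.
The 5-membered ring has only sp³ atoms, so it is not fully conjugated — not aromatic (cyclopentane).
The fused 6/5-membered bicyclic (with one N–H) is a single π system with 9 sp² atoms and 10 π electrons from ring double bonds plus a heteroatom lone pair. 10 = 4(2)+2, so the system is aromatic and both rings count as aromatic (indole).
The 5-membered ring with two adjacent nitrogens (one N–H, one =N–) has a continuous p-orbital overlap around the ring; 2 ring double bonds (4 π electrons) plus a heteroatom lone pair (2) give 6 π electrons. 6 = 4(1)+2, so it is aromatic (pyrazole).
3 of the 4 rings are aromatic. Total: 3.

3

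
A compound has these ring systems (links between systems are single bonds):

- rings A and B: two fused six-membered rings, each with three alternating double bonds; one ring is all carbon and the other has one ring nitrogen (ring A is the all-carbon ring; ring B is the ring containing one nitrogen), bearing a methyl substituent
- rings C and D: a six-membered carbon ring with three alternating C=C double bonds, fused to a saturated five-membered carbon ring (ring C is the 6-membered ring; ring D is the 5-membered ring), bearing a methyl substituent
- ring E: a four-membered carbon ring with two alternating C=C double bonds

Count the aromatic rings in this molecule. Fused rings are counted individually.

Rings A and B form a fused bicyclic system (with one nitrogen) with 10 sp² atoms and 10 π electrons from ring double bonds. 10 = 4(2)+2, so the system is aromatic and both rings count as aromatic (quinoline).
Ring C is planar and fully conjugated; 3 ring double bonds give 6 π electrons. Since 6 = 4n+2 (n=1), ring C is aromatic (benzene ring).
Ring D has three sp³ carbons, so it is not fully conjugated — not aromatic (cyclopentane ring).
Ring E has only sp² ring atoms; a planar conformation would have a fully conjugated π system of 4 electrons. But 4 = 4(1), which is 4n not 4n+2, so ring E is not aromatic (cyclobutadiene) — cyclobutadiene is antiaromatic and distorts to a rectangle.
Aromatic: A, B, C. Total: 3.

3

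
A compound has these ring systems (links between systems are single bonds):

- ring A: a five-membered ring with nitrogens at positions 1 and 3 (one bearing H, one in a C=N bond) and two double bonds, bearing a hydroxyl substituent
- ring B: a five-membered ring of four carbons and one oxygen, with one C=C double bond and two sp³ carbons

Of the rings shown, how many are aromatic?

1

Ring A is planar and fully conjugated; 2 ring double bonds (4 π electrons) plus a heteroatom lone pair (2) give 6 π electrons. That satisfies 4n+2 with n=1, so ring A is aromatic (imidazole).
Ring B has two sp³ carbons, so it is not fully conjugated — not aromatic (2,3-dihydrofuran).
Aromatic: A. Total: 1.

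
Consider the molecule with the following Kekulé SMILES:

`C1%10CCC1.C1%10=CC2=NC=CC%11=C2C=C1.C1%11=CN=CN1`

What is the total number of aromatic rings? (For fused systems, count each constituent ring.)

The SMILES encodes a four-membered saturated carbon ring; two fused six-membered rings, each with three alternating double bonds; one ring is all carbon and the other has one ring nitrogen; a five-membered ring with nitrogens at positions 1 and 3 (one bearing H, one in a C=N bond) and two double bonds.
The 4-membered ring has only sp³ atoms, so it is not fully conjugated — not aromatic (cyclobutane).
The fused 6/6-membered bicyclic (with one nitrogen) is a single π system with 10 sp² atoms and 10 π electrons from ring double bonds. 10 = 4(2)+2, so the system is aromatic and both rings count as aromatic (quinoline).
The 5-membered ring with two nitrogens (one N–H, one =N–) is planar and fully conjugated; 2 ring double bonds (4 π electrons) plus a heteroatom lone pair (2) give 6 π electrons. Since 6 = 4n+2 (n=1), it is aromatic (imidazole).
3 of the 4 rings are aromatic. Total: 3.

3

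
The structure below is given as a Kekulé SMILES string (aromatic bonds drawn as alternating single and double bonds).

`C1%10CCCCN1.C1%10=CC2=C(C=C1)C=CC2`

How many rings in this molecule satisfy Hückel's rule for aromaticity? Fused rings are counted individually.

The SMILES encodes a six-membered saturated ring of five carbons and one N–H nitrogen; a six-membered carbon ring with three alternating C=C double bonds, fused to a five-membered carbon ring containing one C=C double bond and one sp³ carbon.
The 6-membered ring with one N–H has only sp³ atoms, so it is not fully conjugated — not aromatic (piperidine).
The 6-membered ring is fully conjugated (every ring atom contributes a p orbital); 3 ring double bonds give 6 π electrons. That satisfies 4n+2 with n=1, so it is aromatic (benzene ring).
The 5-membered ring has one sp³ carbon, so it is not fully conjugated — not aromatic (cyclopentene ring).
1 of the 3 rings is aromatic. Total: 1.

1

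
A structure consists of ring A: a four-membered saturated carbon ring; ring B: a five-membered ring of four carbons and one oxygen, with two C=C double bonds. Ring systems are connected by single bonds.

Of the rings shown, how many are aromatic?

1

Ring A has only sp³ atoms, so it is not fully conjugated — not aromatic (cyclobutane).
Ring B is fully conjugated (every ring atom contributes a p orbital); 2 ring double bonds (4 π electrons) plus a heteroatom lone pair (2) give 6 π electrons. 6 = 4(1)+2, so ring B is aromatic (furan).
Aromatic: B. Total: 1.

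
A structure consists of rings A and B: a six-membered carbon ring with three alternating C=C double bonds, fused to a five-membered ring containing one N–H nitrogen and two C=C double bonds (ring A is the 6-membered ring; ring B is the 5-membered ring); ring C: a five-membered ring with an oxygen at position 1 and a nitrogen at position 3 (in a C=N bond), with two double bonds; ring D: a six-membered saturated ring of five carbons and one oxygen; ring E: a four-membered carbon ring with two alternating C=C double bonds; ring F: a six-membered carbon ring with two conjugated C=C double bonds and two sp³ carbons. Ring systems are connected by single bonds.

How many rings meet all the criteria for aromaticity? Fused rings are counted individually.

Rings A and B form a fused bicyclic system (with one N–H) with 9 sp² atoms and 10 π electrons from ring double bonds plus a heteroatom lone pair. 10 = 4(2)+2, so the system is aromatic and both rings count as aromatic (indole).
Ring C is fully conjugated (every ring atom contributes a p orbital); 2 ring double bonds (4 π electrons) plus a heteroatom lone pair (2) give 6 π electrons. Since 6 = 4n+2 (n=1), ring C is aromatic (oxazole).
Ring D has only sp³ atoms, so it is not fully conjugated — not aromatic (tetrahydropyran).
Ring E has only sp² ring atoms; a planar conformation would have a fully conjugated π system of 4 electrons. But 4 = 4(1), which is 4n not 4n+2, so ring E is not aromatic (cyclobutadiene) — cyclobutadiene is antiaromatic and distorts to a rectangle.
Ring F has two sp³ carbons, so it is not fully conjugated — not aromatic (1,3-cyclohexadiene).
Aromatic: A, B, C. Total: 3.

3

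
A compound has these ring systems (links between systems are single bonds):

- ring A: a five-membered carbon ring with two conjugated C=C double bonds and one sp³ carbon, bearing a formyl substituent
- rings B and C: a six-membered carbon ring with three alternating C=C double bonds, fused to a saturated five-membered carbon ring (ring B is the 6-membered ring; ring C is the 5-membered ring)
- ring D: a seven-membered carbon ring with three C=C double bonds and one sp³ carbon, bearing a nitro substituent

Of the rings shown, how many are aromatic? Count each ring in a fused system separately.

1

Ring A has one sp³ carbon, so it is not fully conjugated — not aromatic (cyclopentadiene).
Ring B is planar and fully conjugated; 3 ring double bonds give 6 π electrons. 6 = 4(1)+2, so ring B is aromatic (benzene ring).
Ring C has three sp³ carbons, so it is not fully conjugated — not aromatic (cyclopentane ring).
Ring D has one sp³ carbon, so it is not fully conjugated — not aromatic (cycloheptatriene).
Aromatic: B. Total: 1.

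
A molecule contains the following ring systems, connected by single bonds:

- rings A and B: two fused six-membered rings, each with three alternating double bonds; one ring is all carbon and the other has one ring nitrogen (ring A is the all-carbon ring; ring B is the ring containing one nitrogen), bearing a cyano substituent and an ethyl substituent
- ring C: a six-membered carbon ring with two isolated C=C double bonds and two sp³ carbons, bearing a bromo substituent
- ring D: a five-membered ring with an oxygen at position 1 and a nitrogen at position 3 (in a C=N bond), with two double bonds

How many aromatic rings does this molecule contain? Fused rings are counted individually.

3

Rings A and B form a fused bicyclic system (with one nitrogen) with 10 sp² atoms and 10 π electrons from ring double bonds. 10 = 4(2)+2, so the system is aromatic and both rings count as aromatic (quinoline).
Ring C has two sp³ carbons, so it is not fully conjugated — not aromatic (1,4-cyclohexadiene).
Ring D is fully conjugated (every ring atom contributes a p orbital); 2 ring double bonds (4 π electrons) plus a heteroatom lone pair (2) give 6 π electrons. Since 6 = 4n+2 (n=1), ring D is aromatic (oxazole).
Aromatic: A, B, D. Total: 3.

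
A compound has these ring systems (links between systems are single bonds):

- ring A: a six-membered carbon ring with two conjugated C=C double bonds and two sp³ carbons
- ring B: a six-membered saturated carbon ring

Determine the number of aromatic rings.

Ring A has two sp³ carbons, so it is not fully conjugated — not aromatic (1,3-cyclohexadiene).
Ring B has only sp³ atoms, so it is not fully conjugated — not aromatic (cyclohexane).
No ring is aromatic. Total: 0.

0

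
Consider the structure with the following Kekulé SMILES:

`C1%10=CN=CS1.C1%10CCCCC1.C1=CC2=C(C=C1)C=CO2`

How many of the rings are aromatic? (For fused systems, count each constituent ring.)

The SMILES encodes a five-membered ring with a sulfur at position 1 and a nitrogen at position 3 (in a C=N bond), with two double bonds; a six-membered saturated carbon ring; a six-membered carbon ring with three alternating C=C double bonds, fused to a five-membered ring containing one oxygen and two C=C double bonds.
The 5-membered ring with one sulfur and one =N– has a continuous p-orbital overlap around the ring; 2 ring double bonds (4 π electrons) plus a heteroatom lone pair (2) give 6 π electrons. Since 6 = 4n+2 (n=1), it is aromatic (thiazole).
The 6-membered ring has only sp³ atoms, so it is not fully conjugated — not aromatic (cyclohexane).
The fused 6/5-membered bicyclic (with one oxygen) is a single π system with 9 sp² atoms and 10 π electrons from ring double bonds plus a heteroatom lone pair. 10 = 4(2)+2, so the system is aromatic and both rings count as aromatic (benzofuran).
3 of the 4 rings are aromatic. Total: 3.

3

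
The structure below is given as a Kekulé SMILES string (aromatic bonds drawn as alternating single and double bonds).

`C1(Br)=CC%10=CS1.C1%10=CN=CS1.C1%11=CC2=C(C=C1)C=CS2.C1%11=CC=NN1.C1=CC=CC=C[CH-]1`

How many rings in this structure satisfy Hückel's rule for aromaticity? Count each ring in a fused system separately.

5

The SMILES encodes a five-membered ring of four carbons and one sulfur, with two C=C double bonds; a five-membered ring with a sulfur at position 1 and a nitrogen at position 3 (in a C=N bond), with two double bonds; a six-membered carbon ring with three alternating C=C double bonds, fused to a five-membered ring containing one sulfur and two C=C double bonds; a five-membered ring with two adjacent nitrogens (one bearing H, one in a double bond) and two double bonds; a seven-membered all-carbon ring bearing a negative charge on one carbon, with three C=C double bonds.
The 5-membered ring with one sulfur is planar and fully conjugated; 2 ring double bonds (4 π electrons) plus a heteroatom lone pair (2) give 6 π electrons. Since 6 = 4n+2 (n=1), it is aromatic (thiophene).
The 5-membered ring with one sulfur and one =N– has a continuous p-orbital overlap around the ring; 2 ring double bonds (4 π electrons) plus a heteroatom lone pair (2) give 6 π electrons. That satisfies 4n+2 with n=1, so it is aromatic (thiazole).
The fused 6/5-membered bicyclic (with one sulfur) is a single π system with 9 sp² atoms and 10 π electrons from ring double bonds plus a heteroatom lone pair. 10 = 4(2)+2, so the system is aromatic and both rings count as aromatic (benzothiophene).
The 5-membered ring with two adjacent nitrogens (one N–H, one =N–) is planar and fully conjugated; 2 ring double bonds (4 π electrons) plus a heteroatom lone pair (2) give 6 π electrons. That satisfies 4n+2 with n=1, so it is aromatic (pyrazole).
The 7-membered ring has only sp² ring atoms; a planar conformation would have a fully conjugated π system of 8 electrons. But 8 = 4(2), which is 4n not 4n+2, so it is not aromatic (cycloheptatrienyl anion).
5 of the 6 rings are aromatic. Total: 5.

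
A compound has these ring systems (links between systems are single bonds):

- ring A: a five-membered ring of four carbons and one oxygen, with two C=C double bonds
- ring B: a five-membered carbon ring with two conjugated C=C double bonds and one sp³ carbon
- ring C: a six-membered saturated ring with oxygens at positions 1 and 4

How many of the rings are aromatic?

Ring A is planar and fully conjugated; 2 ring double bonds (4 π electrons) plus a heteroatom lone pair (2) give 6 π electrons. That satisfies 4n+2 with n=1, so ring A is aromatic (furan).
Ring B has one sp³ carbon, so it is not fully conjugated — not aromatic (cyclopentadiene).
Ring C has only sp³ atoms, so it is not fully conjugated — not aromatic (1,4-dioxane).
Aromatic: A. Total: 1.

1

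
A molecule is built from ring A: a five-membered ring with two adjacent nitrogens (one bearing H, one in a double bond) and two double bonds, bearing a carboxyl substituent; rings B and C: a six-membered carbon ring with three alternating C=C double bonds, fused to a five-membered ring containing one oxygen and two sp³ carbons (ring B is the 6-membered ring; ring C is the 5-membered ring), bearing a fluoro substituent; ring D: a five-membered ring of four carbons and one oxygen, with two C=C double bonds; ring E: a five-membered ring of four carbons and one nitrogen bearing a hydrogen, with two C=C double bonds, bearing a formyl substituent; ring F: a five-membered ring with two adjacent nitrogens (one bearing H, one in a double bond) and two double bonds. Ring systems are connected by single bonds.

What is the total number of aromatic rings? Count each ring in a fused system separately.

Ring A is planar and fully conjugated; 2 ring double bonds (4 π electrons) plus a heteroatom lone pair (2) give 6 π electrons. 6 = 4(1)+2, so ring A is aromatic (pyrazole).
Ring B is planar and fully conjugated; 3 ring double bonds give 6 π electrons. 6 = 4(1)+2, so ring B is aromatic (benzene ring).
Ring C has two sp³ carbons, so it is not fully conjugated — not aromatic (oxolane ring).
Ring D is fully conjugated (every ring atom contributes a p orbital); 2 ring double bonds (4 π electrons) plus a heteroatom lone pair (2) give 6 π electrons. 6 = 4(1)+2, so ring D is aromatic (furan).
Ring E has a continuous p-orbital overlap around the ring; 2 ring double bonds (4 π electrons) plus a heteroatom lone pair (2) give 6 π electrons. 6 = 4(1)+2, so ring E is aromatic (pyrrole).
Ring F is fully conjugated (every ring atom contributes a p orbital); 2 ring double bonds (4 π electrons) plus a heteroatom lone pair (2) give 6 π electrons. 6 = 4(1)+2, so ring F is aromatic (pyrazole).
Aromatic: A, B, D, E, F. Total: 5.

5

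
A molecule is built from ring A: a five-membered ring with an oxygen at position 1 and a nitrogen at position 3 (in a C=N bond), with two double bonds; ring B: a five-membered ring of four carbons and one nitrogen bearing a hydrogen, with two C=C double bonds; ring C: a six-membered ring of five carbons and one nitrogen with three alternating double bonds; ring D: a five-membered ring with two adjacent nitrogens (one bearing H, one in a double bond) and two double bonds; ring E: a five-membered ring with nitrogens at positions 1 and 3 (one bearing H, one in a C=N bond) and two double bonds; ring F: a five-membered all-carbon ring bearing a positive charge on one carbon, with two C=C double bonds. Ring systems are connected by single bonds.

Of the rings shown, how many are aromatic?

Ring A has a continuous p-orbital overlap around the ring; 2 ring double bonds (4 π electrons) plus a heteroatom lone pair (2) give 6 π electrons. 6 = 4(1)+2, so ring A is aromatic (oxazole).
Ring B has a continuous p-orbital overlap around the ring; 2 ring double bonds (4 π electrons) plus a heteroatom lone pair (2) give 6 π electrons. Since 6 = 4n+2 (n=1), ring B is aromatic (pyrrole).
Ring C is fully conjugated (every ring atom contributes a p orbital); 3 ring double bonds give 6 π electrons. That satisfies 4n+2 with n=1, so ring C is aromatic (pyridine).
Ring D has a continuous p-orbital overlap around the ring; 2 ring double bonds (4 π electrons) plus a heteroatom lone pair (2) give 6 π electrons. Since 6 = 4n+2 (n=1), ring D is aromatic (pyrazole).
Ring E is planar and fully conjugated; 2 ring double bonds (4 π electrons) plus a heteroatom lone pair (2) give 6 π electrons. 6 = 4(1)+2, so ring E is aromatic (imidazole).
Ring F has only sp² ring atoms; a planar conformation would have a fully conjugated π system of 4 electrons. But 4 = 4(1), which is 4n not 4n+2, so ring F is not aromatic (cyclopentadienyl cation).
Aromatic: A, B, C, D, E. Total: 5.

5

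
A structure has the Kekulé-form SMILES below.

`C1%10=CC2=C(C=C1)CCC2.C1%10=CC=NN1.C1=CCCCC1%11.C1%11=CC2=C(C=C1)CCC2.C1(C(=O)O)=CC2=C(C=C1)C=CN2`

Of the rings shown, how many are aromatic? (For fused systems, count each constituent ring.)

5

The SMILES encodes a six-membered carbon ring with three alternating C=C double bonds, fused to a saturated five-membered carbon ring; a five-membered ring with two adjacent nitrogens (one bearing H, one in a double bond) and two double bonds; a six-membered carbon ring with one C=C double bond; a six-membered carbon ring with three alternating C=C double bonds, fused to a saturated five-membered carbon ring; a six-membered carbon ring with three alternating C=C double bonds, fused to a five-membered ring containing one N–H nitrogen and two C=C double bonds.
The 6-membered ring is planar and fully conjugated; 3 ring double bonds give 6 π electrons. Since 6 = 4n+2 (n=1), it is aromatic (benzene ring).
The 5-membered ring has three sp³ carbons, so it is not fully conjugated — not aromatic (cyclopentane ring).
The 5-membered ring with two adjacent nitrogens (one N–H, one =N–) has a continuous p-orbital overlap around the ring; 2 ring double bonds (4 π electrons) plus a heteroatom lone pair (2) give 6 π electrons. Since 6 = 4n+2 (n=1), it is aromatic (pyrazole).
The second 6-membered ring has four sp³ carbons, so it is not fully conjugated — not aromatic (cyclohexene).
The third 6-membered ring is planar and fully conjugated; 3 ring double bonds give 6 π electrons. 6 = 4(1)+2, so it is aromatic (benzene ring).
The second 5-membered ring has three sp³ carbons, so it is not fully conjugated — not aromatic (cyclopentane ring).
The fused 6/5-membered bicyclic (with one N–H) is a single π system with 9 sp² atoms and 10 π electrons from ring double bonds plus a heteroatom lone pair. 10 = 4(2)+2, so the system is aromatic and both rings count as aromatic (indole).
5 of the 8 rings are aromatic. Total: 5.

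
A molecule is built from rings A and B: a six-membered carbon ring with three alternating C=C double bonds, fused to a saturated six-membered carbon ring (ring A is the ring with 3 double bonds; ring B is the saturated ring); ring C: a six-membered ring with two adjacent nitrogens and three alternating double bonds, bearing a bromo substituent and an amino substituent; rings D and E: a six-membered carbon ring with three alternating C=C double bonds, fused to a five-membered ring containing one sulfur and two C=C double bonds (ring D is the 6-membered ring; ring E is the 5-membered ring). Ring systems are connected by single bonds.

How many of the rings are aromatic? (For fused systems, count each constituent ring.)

Ring A is planar and fully conjugated; 3 ring double bonds give 6 π electrons. That satisfies 4n+2 with n=1, so ring A is aromatic (benzene ring).
Ring B has four sp³ carbons, so it is not fully conjugated — not aromatic (cyclohexane ring).
Ring C is planar and fully conjugated; 3 ring double bonds give 6 π electrons. 6 = 4(1)+2, so ring C is aromatic (pyridazine).
Rings D and E form a fused bicyclic system (with one sulfur) with 9 sp² atoms and 10 π electrons from ring double bonds plus a heteroatom lone pair. 10 = 4(2)+2, so the system is aromatic and both rings count as aromatic (benzothiophene).
Aromatic: A, C, D, E. Total: 4.

4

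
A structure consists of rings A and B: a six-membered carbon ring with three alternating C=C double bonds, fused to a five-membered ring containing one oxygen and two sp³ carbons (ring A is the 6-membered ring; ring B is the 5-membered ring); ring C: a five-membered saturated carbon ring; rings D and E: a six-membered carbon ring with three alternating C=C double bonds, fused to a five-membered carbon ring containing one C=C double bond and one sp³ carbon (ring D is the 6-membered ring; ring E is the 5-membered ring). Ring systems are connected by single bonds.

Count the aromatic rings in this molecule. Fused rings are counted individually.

Ring A is fully conjugated (every ring atom contributes a p orbital); 3 ring double bonds give 6 π electrons. That satisfies 4n+2 with n=1, so ring A is aromatic (benzene ring).
Ring B has two sp³ carbons, so it is not fully conjugated — not aromatic (oxolane ring).
Ring C has only sp³ atoms, so it is not fully conjugated — not aromatic (cyclopentane).
Ring D has a continuous p-orbital overlap around the ring; 3 ring double bonds give 6 π electrons. 6 = 4(1)+2, so ring D is aromatic (benzene ring).
Ring E has one sp³ carbon, so it is not fully conjugated — not aromatic (cyclopentene ring).
Aromatic: A, D. Total: 2.

2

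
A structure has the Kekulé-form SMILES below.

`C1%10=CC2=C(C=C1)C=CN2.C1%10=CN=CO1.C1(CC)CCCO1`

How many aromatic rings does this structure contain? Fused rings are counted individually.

3

The SMILES encodes a six-membered carbon ring with three alternating C=C double bonds, fused to a five-membered ring containing one N–H nitrogen and two C=C double bonds; a five-membered ring with an oxygen at position 1 and a nitrogen at position 3 (in a C=N bond), with two double bonds; a five-membered saturated ring of four carbons and one oxygen.
The fused 6/5-membered bicyclic (with one N–H) is a single π system with 9 sp² atoms and 10 π electrons from ring double bonds plus a heteroatom lone pair. 10 = 4(2)+2, so the system is aromatic and both rings count as aromatic (indole).
The 5-membered ring with one oxygen and one =N– is planar and fully conjugated; 2 ring double bonds (4 π electrons) plus a heteroatom lone pair (2) give 6 π electrons. That satisfies 4n+2 with n=1, so it is aromatic (oxazole).
The 5-membered ring with one oxygen has only sp³ atoms, so it is not fully conjugated — not aromatic (tetrahydrofuran).
3 of the 4 rings are aromatic. Total: 3.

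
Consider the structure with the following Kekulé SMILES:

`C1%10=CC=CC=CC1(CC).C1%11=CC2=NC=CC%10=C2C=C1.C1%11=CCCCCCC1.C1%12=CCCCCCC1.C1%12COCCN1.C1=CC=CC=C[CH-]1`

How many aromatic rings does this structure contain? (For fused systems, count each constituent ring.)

The SMILES encodes a seven-membered carbon ring with three C=C double bonds and one sp³ carbon; two fused six-membered rings, each with three alternating double bonds; one ring is all carbon and the other has one ring nitrogen; an eight-membered carbon ring with one C=C double bond; an eight-membered carbon ring with one C=C double bond; a six-membered saturated ring with an oxygen and an N–H nitrogen at positions 1 and 4; a seven-membered all-carbon ring bearing a negative charge on one carbon, with three C=C double bonds.
The 7-membered ring has one sp³ carbon, so it is not fully conjugated — not aromatic (cycloheptatriene).
The fused 6/6-membered bicyclic (with one nitrogen) is a single π system with 10 sp² atoms and 10 π electrons from ring double bonds. 10 = 4(2)+2, so the system is aromatic and both rings count as aromatic (quinoline).
The 8-membered ring has six sp³ carbons, so it is not fully conjugated — not aromatic (cyclooctene).
The second 8-membered ring has six sp³ carbons, so it is not fully conjugated — not aromatic (cyclooctene).
The 6-membered ring with one oxygen and one N–H (1,4) has only sp³ atoms, so it is not fully conjugated — not aromatic (morpholine).
The second 7-membered ring has only sp² ring atoms; a planar conformation would have a fully conjugated π system of 8 electrons. But 8 = 4(2), which is 4n not 4n+2, so it is not aromatic (cycloheptatrienyl anion).
2 of the 7 rings are aromatic. Total: 2.

2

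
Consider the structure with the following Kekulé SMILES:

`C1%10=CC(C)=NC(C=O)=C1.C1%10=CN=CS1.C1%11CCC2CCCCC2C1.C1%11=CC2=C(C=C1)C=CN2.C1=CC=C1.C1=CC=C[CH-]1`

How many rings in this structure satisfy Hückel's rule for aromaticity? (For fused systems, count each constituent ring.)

The SMILES encodes a six-membered ring of five carbons and one nitrogen with three alternating double bonds; a five-membered ring with a sulfur at position 1 and a nitrogen at position 3 (in a C=N bond), with two double bonds; two fused six-membered saturated carbon rings; a six-membered carbon ring with three alternating C=C double bonds, fused to a five-membered ring containing one N–H nitrogen and two C=C double bonds; a four-membered carbon ring with two alternating C=C double bonds; a five-membered all-carbon ring bearing a negative charge on one carbon, with two C=C double bonds.
The 6-membered ring with one nitrogen is planar and fully conjugated; 3 ring double bonds give 6 π electrons. Since 6 = 4n+2 (n=1), it is aromatic (pyridine).
The 5-membered ring with one sulfur and one =N– is planar and fully conjugated; 2 ring double bonds (4 π electrons) plus a heteroatom lone pair (2) give 6 π electrons. That satisfies 4n+2 with n=1, so it is aromatic (thiazole).
The 6-membered ring has only sp³ atoms, so it is not fully conjugated — not aromatic (cyclohexane ring).
The second 6-membered ring has only sp³ atoms, so it is not fully conjugated — not aromatic (cyclohexane ring).
The fused 6/5-membered bicyclic (with one N–H) is a single π system with 9 sp² atoms and 10 π electrons from ring double bonds plus a heteroatom lone pair. 10 = 4(2)+2, so the system is aromatic and both rings count as aromatic (indole).
The 4-membered ring has only sp² ring atoms; a planar conformation would have a fully conjugated π system of 4 electrons. But 4 = 4(1), which is 4n not 4n+2, so it is not aromatic (cyclobutadiene) — cyclobutadiene is antiaromatic and distorts to a rectangle.
The 5-membered ring is planar and fully conjugated; 2 ring double bonds (4 π electrons) plus the carbanion lone pair (2) give 6 π electrons. That satisfies 4n+2 with n=1, so it is aromatic (cyclopentadienyl anion).
5 of the 8 rings are aromatic. Total: 5.

5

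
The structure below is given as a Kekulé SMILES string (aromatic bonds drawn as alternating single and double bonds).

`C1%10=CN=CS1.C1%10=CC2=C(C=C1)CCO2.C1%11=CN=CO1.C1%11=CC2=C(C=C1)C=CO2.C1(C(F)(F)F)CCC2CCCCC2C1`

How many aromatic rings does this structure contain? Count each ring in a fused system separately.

5

The SMILES encodes a five-membered ring with a sulfur at position 1 and a nitrogen at position 3 (in a C=N bond), with two double bonds; a six-membered carbon ring with three alternating C=C double bonds, fused to a five-membered ring containing one oxygen and two sp³ carbons; a five-membered ring with an oxygen at position 1 and a nitrogen at position 3 (in a C=N bond), with two double bonds; a six-membered carbon ring with three alternating C=C double bonds, fused to a five-membered ring containing one oxygen and two C=C double bonds; two fused six-membered saturated carbon rings.
The 5-membered ring with one sulfur and one =N– is planar and fully conjugated; 2 ring double bonds (4 π electrons) plus a heteroatom lone pair (2) give 6 π electrons. That satisfies 4n+2 with n=1, so it is aromatic (thiazole).
The 6-membered ring is planar and fully conjugated; 3 ring double bonds give 6 π electrons. That satisfies 4n+2 with n=1, so it is aromatic (benzene ring).
The 5-membered ring with one oxygen has two sp³ carbons, so it is not fully conjugated — not aromatic (oxolane ring).
The 5-membered ring with one oxygen and one =N– is fully conjugated (every ring atom contributes a p orbital); 2 ring double bonds (4 π electrons) plus a heteroatom lone pair (2) give 6 π electrons. That satisfies 4n+2 with n=1, so it is aromatic (oxazole).
The fused 6/5-membered bicyclic (with one oxygen) is a single π system with 9 sp² atoms and 10 π electrons from ring double bonds plus a heteroatom lone pair. 10 = 4(2)+2, so the system is aromatic and both rings count as aromatic (benzofuran).
The second 6-membered ring has only sp³ atoms, so it is not fully conjugated — not aromatic (cyclohexane ring).
The third 6-membered ring has only sp³ atoms, so it is not fully conjugated — not aromatic (cyclohexane ring).
5 of the 8 rings are aromatic. Total: 5.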